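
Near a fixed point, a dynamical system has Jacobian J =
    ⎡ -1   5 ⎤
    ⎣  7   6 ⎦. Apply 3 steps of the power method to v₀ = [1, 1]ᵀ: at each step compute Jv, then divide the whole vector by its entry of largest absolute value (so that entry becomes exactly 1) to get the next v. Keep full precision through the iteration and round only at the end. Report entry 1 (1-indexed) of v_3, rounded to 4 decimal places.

0.4412

Jv0 = (4.00000, 13.00000); divide by 13.00000 → v1 = (0.30769, 1.00000)
Jv1 = (4.69231, 8.15385); divide by 8.15385 → v2 = (0.57547, 1.00000)
Jv2 = (4.42453, 10.02830); divide by 10.02830 → v3 = (0.44120, 1.00000)
Requested entry of v3: 469/1063 = 0.4412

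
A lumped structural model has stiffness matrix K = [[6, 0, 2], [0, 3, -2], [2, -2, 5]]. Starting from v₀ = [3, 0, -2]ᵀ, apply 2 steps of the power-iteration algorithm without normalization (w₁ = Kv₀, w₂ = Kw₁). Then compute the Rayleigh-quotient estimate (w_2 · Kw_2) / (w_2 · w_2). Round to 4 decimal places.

w1 = Kv₀ = (6·3 + 0·0 + 2·(-2); 0·3 + 3·0 + (-2)·(-2); 2·3 + (-2)·0 + 5·(-2)) = (14, 4, -4)
w2 = Kw1 = (6·14 + 0·4 + 2·(-4); 0·14 + 3·4 + (-2)·(-4); 2·14 + (-2)·4 + 5·(-4)) = (76, 20, 0)
Kw2 = (456, 60, 112)
w2·Kw2 = 76·456 + 20·60 + 0·112 = 35856; w2·w2 = 76·76 + 20·20 + 0·0 = 6176
λ ≈ 35856/6176 = 5.8057

λ ≈ 5.8057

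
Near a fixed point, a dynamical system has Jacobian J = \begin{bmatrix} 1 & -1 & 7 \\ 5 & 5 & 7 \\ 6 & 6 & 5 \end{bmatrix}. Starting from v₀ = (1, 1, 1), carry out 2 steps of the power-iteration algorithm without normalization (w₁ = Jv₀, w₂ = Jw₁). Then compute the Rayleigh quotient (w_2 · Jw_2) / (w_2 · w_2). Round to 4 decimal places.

w1 = Jv₀ = (1·1 + (-1)·1 + 7·1; 5·1 + 5·1 + 7·1; 6·1 + 6·1 + 5·1) = (7, 17, 17)
w2 = Jw1 = (1·7 + (-1)·17 + 7·17; 5·7 + 5·17 + 7·17; 6·7 + 6·17 + 5·17) = (109, 239, 229)
Jw2 = (1473, 3343, 3233)
w2·Jw2 = 109·1473 + 239·3343 + 229·3233 = 1699891; w2·w2 = 109·109 + 239·239 + 229·229 = 121443
λ ≈ 1699891/121443 = 13.9974

13.9974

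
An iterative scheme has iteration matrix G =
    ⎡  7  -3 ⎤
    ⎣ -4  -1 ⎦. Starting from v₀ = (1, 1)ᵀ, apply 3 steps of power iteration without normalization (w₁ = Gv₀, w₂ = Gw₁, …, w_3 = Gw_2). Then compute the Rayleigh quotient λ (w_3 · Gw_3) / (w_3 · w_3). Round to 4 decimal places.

w1 = Gv₀ = (7·1 + (-3)·1; (-4)·1 + (-1)·1) = (4, -5)
w2 = Gw1 = (7·4 + (-3)·(-5); (-4)·4 + (-1)·(-5)) = (43, -11)
w3 = Gw2 = (334, -161)
Gw3 = (2821, -1175)
w3·Gw3 = 334·2821 + (-161)·(-1175) = 1131389; w3·w3 = 334·334 + (-161)·(-161) = 137477
λ ≈ 1131389/137477 = 8.2297

λ ≈ 8.2297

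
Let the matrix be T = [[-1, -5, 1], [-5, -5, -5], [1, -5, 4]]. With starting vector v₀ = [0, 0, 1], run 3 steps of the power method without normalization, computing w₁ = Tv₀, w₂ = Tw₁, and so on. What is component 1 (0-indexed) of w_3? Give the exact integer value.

-350

w1 = Tv₀ = ((-1)·0 + (-5)·0 + 1·1; (-5)·0 + (-5)·0 + (-5)·1; 1·0 + (-5)·0 + 4·1) = (1, -5, 4)
w2 = Tw1 = ((-1)·1 + (-5)·(-5) + 1·4; (-5)·1 + (-5)·(-5) + (-5)·4; 1·1 + (-5)·(-5) + 4·4) = (28, 0, 42)
w3 = Tw2 = (14, -350, 196)
The requested component of w3 is -350.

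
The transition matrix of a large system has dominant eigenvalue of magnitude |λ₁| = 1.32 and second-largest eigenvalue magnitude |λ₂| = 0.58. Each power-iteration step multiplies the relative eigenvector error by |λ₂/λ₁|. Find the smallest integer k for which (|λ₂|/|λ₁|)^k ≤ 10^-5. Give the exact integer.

14

|λ₂/λ₁| = 0.58/1.32 = 0.43939
Need k ≥ ln(10^-5) / ln(0.43939) = -11.5129 / -0.8224 ≈ 14.000
Smallest integer k satisfying the bound: 14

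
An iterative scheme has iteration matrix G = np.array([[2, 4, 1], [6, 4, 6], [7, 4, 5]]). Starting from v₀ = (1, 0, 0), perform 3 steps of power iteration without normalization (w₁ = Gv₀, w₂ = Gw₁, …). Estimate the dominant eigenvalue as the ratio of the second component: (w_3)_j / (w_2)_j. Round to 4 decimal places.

λ ≈ 12.3077

w1 = Gv₀ = (2·1 + 4·0 + 1·0; 6·1 + 4·0 + 6·0; 7·1 + 4·0 + 5·0) = (2, 6, 7)
w2 = Gw1 = (2·2 + 4·6 + 1·7; 6·2 + 4·6 + 6·7; 7·2 + 4·6 + 5·7) = (35, 78, 73)
w3 = Gw2 = (455, 960, 922)
Ratio at component: 960 / 78 = 12.3077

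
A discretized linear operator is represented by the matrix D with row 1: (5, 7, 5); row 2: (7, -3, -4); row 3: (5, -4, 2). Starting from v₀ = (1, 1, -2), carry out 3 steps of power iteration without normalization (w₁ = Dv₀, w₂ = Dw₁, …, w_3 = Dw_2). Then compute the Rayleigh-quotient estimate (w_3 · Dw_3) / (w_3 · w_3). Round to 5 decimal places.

w1 = Dv₀ = (5·1 + 7·1 + 5·(-2); 7·1 + (-3)·1 + (-4)·(-2); 5·1 + (-4)·1 + 2·(-2)) = (2, 12, -3)
w2 = Dw1 = (5·2 + 7·12 + 5·(-3); 7·2 + (-3)·12 + (-4)·(-3); 5·2 + (-4)·12 + 2·(-3)) = (79, -10, -44)
w3 = Dw2 = (105, 759, 347)
Dw3 = (7573, -2930, -1817)
w3·Dw3 = 105·7573 + 759·(-2930) + 347·(-1817) = -2059204; w3·w3 = 105·105 + 759·759 + 347·347 = 707515
λ ≈ -2059204/707515 = -2.91047

-2.91047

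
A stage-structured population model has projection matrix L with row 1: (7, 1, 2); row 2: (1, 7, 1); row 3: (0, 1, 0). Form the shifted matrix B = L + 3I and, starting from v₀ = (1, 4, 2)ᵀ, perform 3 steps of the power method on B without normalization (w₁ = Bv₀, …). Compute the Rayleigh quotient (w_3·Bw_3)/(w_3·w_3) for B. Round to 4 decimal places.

B = L + 3I has rows (10, 1, 2); (1, 10, 1); (0, 1, 3)
w1 = Bv₀ = (18, 43, 10)
w2 = Bw1 = (243, 458, 73)
w3 = Bw2 = (3034, 4896, 677)
Bw3 = (36590, 52671, 6927)
w3·Bw3 = 373580855; w3·w3 = 33634301; μ ≈ 373580855/33634301 = 11.1071

11.1071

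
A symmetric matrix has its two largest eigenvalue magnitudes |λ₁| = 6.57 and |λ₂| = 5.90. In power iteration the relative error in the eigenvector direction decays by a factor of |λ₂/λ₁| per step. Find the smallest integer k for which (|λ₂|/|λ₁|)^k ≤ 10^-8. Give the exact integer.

172

|λ₂/λ₁| = 5.90/6.57 = 0.89802
Need k ≥ ln(10^-8) / ln(0.89802) = -18.4207 / -0.1076 ≈ 171.257
Smallest integer k satisfying the bound: 172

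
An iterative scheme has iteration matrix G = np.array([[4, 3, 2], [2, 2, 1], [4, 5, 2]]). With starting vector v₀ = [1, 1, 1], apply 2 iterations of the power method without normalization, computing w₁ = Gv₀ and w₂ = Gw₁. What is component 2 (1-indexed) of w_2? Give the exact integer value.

w1 = Gv₀ = (4·1 + 3·1 + 2·1; 2·1 + 2·1 + 1·1; 4·1 + 5·1 + 2·1) = (9, 5, 11)
w2 = Gw1 = (4·9 + 3·5 + 2·11; 2·9 + 2·5 + 1·11; 4·9 + 5·5 + 2·11) = (73, 39, 83)
The requested component of w2 is 39.

39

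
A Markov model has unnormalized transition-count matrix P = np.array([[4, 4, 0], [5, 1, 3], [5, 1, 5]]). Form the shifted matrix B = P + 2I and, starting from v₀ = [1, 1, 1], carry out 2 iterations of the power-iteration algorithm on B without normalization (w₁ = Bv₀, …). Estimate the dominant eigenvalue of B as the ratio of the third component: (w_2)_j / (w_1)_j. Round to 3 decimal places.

B = P + 2I has rows (6, 4, 0); (5, 3, 3); (5, 1, 7)
w1 = Bv₀ = (6·1 + 4·1 + 0·1; 5·1 + 3·1 + 3·1; 5·1 + 1·1 + 7·1) = (10, 11, 13)
w2 = Bw1 = (6·10 + 4·11 + 0·13; 5·10 + 3·11 + 3·13; 5·10 + 1·11 + 7·13) = (104, 122, 152)
Ratio: 152/13 = 11.692

11.692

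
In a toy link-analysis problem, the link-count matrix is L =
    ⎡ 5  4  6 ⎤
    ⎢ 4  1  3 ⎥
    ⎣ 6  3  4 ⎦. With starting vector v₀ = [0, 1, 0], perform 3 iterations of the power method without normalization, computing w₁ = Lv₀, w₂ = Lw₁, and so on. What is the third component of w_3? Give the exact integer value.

486

w1 = Lv₀ = (5·0 + 4·1 + 6·0; 4·0 + 1·1 + 3·0; 6·0 + 3·1 + 4·0) = (4, 1, 3)
w2 = Lw1 = (5·4 + 4·1 + 6·3; 4·4 + 1·1 + 3·3; 6·4 + 3·1 + 4·3) = (42, 26, 39)
w3 = Lw2 = (548, 311, 486)
The requested component of w3 is 486.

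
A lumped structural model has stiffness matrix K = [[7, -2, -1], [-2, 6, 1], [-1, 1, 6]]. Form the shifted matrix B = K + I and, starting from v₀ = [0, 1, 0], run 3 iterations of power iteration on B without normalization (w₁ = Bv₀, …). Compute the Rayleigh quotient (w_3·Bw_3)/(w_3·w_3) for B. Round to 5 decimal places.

μ ≈ 9.96821

B = K + I has rows (8, -2, -1); (-2, 7, 1); (-1, 1, 7)
w1 = Bv₀ = (-2, 7, 1)
w2 = Bw1 = (-31, 54, 16)
w3 = Bw2 = (-372, 456, 197)
Bw3 = (-4085, 4133, 2207)
w3·Bw3 = 3839047; w3·w3 = 385129; μ ≈ 3839047/385129 = 9.96821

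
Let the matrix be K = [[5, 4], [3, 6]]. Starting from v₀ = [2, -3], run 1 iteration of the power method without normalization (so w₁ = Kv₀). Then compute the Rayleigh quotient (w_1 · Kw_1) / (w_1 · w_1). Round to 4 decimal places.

w1 = Kv₀ = (-2, -12)
Kw1 = (-58, -78)
w1·Kw1 = (-2)·(-58) + (-12)·(-78) = 1052; w1·w1 = (-2)·(-2) + (-12)·(-12) = 148
λ ≈ 1052/148 = 7.1081

λ ≈ 7.1081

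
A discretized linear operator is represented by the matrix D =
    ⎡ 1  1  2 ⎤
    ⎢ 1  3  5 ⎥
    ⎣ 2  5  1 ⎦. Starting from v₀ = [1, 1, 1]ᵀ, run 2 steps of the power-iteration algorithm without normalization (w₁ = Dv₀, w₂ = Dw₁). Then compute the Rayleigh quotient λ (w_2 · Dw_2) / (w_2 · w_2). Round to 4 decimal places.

w1 = Dv₀ = (1·1 + 1·1 + 2·1; 1·1 + 3·1 + 5·1; 2·1 + 5·1 + 1·1) = (4, 9, 8)
w2 = Dw1 = (1·4 + 1·9 + 2·8; 1·4 + 3·9 + 5·8; 2·4 + 5·9 + 1·8) = (29, 71, 61)
Dw2 = (222, 547, 474)
w2·Dw2 = 29·222 + 71·547 + 61·474 = 74189; w2·w2 = 29·29 + 71·71 + 61·61 = 9603
λ ≈ 74189/9603 = 7.7256

7.7256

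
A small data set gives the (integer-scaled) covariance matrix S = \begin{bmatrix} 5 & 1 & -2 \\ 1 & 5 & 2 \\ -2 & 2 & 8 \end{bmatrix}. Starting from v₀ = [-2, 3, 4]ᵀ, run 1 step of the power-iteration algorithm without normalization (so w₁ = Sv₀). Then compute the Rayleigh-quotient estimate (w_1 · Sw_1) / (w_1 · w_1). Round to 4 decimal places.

w1 = Sv₀ = (-15, 21, 42)
Sw1 = (-138, 174, 408)
w1·Sw1 = (-15)·(-138) + 21·174 + 42·408 = 22860; w1·w1 = (-15)·(-15) + 21·21 + 42·42 = 2430
λ ≈ 22860/2430 = 9.4074

9.4074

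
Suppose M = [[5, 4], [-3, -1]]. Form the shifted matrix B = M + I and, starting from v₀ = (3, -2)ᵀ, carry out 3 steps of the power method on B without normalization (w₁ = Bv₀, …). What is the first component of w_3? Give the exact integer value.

24

B = M + I has rows (6, 4); (-3, 0)
w1 = Bv₀ = (10, -9)
w2 = Bw1 = (24, -30)
w3 = Bw2 = (24, -72)
Requested component of w3: 24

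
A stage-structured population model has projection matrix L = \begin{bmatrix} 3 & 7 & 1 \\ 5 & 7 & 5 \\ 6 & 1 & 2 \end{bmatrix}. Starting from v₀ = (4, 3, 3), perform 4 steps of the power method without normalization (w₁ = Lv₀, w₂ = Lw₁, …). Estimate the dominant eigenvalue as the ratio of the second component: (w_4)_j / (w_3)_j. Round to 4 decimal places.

λ ≈ 13.1525

w1 = Lv₀ = (3·4 + 7·3 + 1·3; 5·4 + 7·3 + 5·3; 6·4 + 1·3 + 2·3) = (36, 56, 33)
w2 = Lw1 = (3·36 + 7·56 + 1·33; 5·36 + 7·56 + 5·33; 6·36 + 1·56 + 2·33) = (533, 737, 338)
w3 = Lw2 = (7096, 9514, 4611)
w4 = Lw3 = (92497, 125133, 61312)
Ratio at component: 125133 / 9514 = 13.1525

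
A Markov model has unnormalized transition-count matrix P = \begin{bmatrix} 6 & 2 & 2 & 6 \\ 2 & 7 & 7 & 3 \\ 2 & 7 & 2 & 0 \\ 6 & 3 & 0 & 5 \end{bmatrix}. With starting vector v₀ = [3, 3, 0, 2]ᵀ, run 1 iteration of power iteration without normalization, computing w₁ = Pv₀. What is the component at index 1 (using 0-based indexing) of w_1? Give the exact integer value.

w1 = Pv₀ = (36, 33, 27, 37)
The requested component of w1 is 33.

33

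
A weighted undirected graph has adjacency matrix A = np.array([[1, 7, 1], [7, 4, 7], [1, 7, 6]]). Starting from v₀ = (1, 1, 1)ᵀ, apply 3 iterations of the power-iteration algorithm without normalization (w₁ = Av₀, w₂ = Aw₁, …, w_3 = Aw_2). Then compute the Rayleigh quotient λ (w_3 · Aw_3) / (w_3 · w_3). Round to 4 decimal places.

w1 = Av₀ = (9, 18, 14)
w2 = Aw1 = (149, 233, 219)
w3 = Aw2 = (1999, 3508, 3094)
Aw3 = (29649, 49683, 45119)
w3·Aw3 = 1999·29649 + 3508·49683 + 3094·45119 = 373154501; w3·w3 = 1999·1999 + 3508·3508 + 3094·3094 = 25874901
λ ≈ 373154501/25874901 = 14.4215

14.4215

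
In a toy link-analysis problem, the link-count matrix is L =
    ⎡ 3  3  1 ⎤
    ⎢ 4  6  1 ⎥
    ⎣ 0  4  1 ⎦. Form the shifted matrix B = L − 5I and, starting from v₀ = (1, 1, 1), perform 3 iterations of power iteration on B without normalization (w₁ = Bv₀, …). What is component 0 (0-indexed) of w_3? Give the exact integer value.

38

B = L − 5I has rows (-2, 3, 1); (4, 1, 1); (0, 4, -4)
w1 = Bv₀ = ((-2)·1 + 3·1 + 1·1; 4·1 + 1·1 + 1·1; 0·1 + 4·1 + (-4)·1) = (2, 6, 0)
w2 = Bw1 = ((-2)·2 + 3·6 + 1·0; 4·2 + 1·6 + 1·0; 0·2 + 4·6 + (-4)·0) = (14, 14, 24)
w3 = Bw2 = (38, 94, -40)
Requested component of w3: 38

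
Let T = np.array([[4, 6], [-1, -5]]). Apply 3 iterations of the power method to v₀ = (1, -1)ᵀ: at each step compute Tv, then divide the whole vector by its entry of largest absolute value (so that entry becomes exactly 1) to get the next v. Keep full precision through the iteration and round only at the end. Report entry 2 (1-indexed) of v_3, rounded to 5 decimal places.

Tv0 = (-2.000000, 4.000000); divide by 4.000000 → v1 = (-0.500000, 1.000000)
Tv1 = (4.000000, -4.500000); divide by -4.500000 → v2 = (-0.888889, 1.000000)
Tv2 = (2.444444, -4.111111); divide by -4.111111 → v3 = (-0.594595, 1.000000)
Requested entry of v3: 74/74 = 1.00000

1.00000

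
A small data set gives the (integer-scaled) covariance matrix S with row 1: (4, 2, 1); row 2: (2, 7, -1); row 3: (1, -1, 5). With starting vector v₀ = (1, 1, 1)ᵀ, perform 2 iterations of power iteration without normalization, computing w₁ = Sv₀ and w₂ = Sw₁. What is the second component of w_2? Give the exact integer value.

w1 = Sv₀ = (7, 8, 5)
w2 = Sw1 = (49, 65, 24)
The requested component of w2 is 65.

65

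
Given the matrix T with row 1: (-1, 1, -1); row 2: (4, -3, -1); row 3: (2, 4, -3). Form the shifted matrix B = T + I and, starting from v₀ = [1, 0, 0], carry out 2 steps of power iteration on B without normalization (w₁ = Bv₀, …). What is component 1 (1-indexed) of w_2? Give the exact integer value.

2

B = T + I has rows (0, 1, -1); (4, -2, -1); (2, 4, -2)
w1 = Bv₀ = (0·1 + 1·0 + (-1)·0; 4·1 + (-2)·0 + (-1)·0; 2·1 + 4·0 + (-2)·0) = (0, 4, 2)
w2 = Bw1 = (0·0 + 1·4 + (-1)·2; 4·0 + (-2)·4 + (-1)·2; 2·0 + 4·4 + (-2)·2) = (2, -10, 12)
Requested component of w2: 2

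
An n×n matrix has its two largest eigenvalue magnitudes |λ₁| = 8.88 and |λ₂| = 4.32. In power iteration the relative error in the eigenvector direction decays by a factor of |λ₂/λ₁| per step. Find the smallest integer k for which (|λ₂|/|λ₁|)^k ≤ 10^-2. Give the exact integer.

|λ₂/λ₁| = 4.32/8.88 = 0.48649
Need k ≥ ln(10^-2) / ln(0.48649) = -4.6052 / -0.7205 ≈ 6.391
Smallest integer k satisfying the bound: 7

7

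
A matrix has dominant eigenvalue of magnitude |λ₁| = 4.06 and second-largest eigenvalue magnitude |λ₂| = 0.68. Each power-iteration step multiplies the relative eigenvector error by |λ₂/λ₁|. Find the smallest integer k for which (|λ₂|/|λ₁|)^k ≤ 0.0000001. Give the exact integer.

10

|λ₂/λ₁| = 0.68/4.06 = 0.16749
Need k ≥ ln(0.0000001) / ln(0.16749) = -16.1181 / -1.7868 ≈ 9.020
Smallest integer k satisfying the bound: 10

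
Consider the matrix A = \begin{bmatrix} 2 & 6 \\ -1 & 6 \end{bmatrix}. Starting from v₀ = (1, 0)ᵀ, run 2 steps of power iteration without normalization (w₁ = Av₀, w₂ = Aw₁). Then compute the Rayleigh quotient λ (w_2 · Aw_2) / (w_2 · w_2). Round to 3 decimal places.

w1 = Av₀ = (2, -1)
w2 = Aw1 = (-2, -8)
Aw2 = (-52, -46)
w2·Aw2 = (-2)·(-52) + (-8)·(-46) = 472; w2·w2 = (-2)·(-2) + (-8)·(-8) = 68
λ ≈ 472/68 = 6.941

λ ≈ 6.941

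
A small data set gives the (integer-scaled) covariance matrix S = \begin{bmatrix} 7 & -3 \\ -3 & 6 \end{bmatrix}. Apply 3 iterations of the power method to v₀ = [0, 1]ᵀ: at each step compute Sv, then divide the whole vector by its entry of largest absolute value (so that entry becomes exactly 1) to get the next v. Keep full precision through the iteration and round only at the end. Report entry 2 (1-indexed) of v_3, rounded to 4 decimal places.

-0.9485

Sv0 = (-3.00000, 6.00000); divide by 6.00000 → v1 = (-0.50000, 1.00000)
Sv1 = (-6.50000, 7.50000); divide by 7.50000 → v2 = (-0.86667, 1.00000)
Sv2 = (-9.06667, 8.60000); divide by -9.06667 → v3 = (1.00000, -0.94853)
Requested entry of v3: 387/-408 = -0.9485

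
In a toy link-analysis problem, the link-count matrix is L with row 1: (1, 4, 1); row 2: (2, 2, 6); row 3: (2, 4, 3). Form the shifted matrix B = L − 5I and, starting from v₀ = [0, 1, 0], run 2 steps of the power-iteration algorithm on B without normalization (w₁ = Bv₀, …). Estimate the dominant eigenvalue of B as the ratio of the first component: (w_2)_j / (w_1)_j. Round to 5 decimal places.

-6.00000

B = L − 5I has rows (-4, 4, 1); (2, -3, 6); (2, 4, -2)
w1 = Bv₀ = (4, -3, 4)
w2 = Bw1 = (-24, 41, -12)
Ratio: -24/4 = -6.00000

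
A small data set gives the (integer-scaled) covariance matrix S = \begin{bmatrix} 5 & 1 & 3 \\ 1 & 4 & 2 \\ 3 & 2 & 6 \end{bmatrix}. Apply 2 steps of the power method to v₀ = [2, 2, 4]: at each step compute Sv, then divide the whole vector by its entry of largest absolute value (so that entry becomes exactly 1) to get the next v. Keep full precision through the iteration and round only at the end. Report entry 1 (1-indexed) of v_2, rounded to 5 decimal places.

0.76923

Sv0 = (24.000000, 18.000000, 34.000000); divide by 34.000000 → v1 = (0.705882, 0.529412, 1.000000)
Sv1 = (7.058824, 4.823529, 9.176471); divide by 9.176471 → v2 = (0.769231, 0.525641, 1.000000)
Requested entry of v2: 240/312 = 0.76923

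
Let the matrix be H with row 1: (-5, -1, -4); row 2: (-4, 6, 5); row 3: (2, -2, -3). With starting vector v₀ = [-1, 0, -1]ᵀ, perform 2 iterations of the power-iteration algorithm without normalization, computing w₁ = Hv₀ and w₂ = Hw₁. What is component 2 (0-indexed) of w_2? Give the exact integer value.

17

w1 = Hv₀ = (9, -1, 1)
w2 = Hw1 = (-48, -37, 17)
The requested component of w2 is 17.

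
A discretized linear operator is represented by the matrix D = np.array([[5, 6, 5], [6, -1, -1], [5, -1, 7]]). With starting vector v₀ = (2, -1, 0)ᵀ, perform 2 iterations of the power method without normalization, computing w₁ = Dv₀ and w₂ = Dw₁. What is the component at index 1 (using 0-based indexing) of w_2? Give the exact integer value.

0

w1 = Dv₀ = (4, 13, 11)
w2 = Dw1 = (153, 0, 84)
The requested component of w2 is 0.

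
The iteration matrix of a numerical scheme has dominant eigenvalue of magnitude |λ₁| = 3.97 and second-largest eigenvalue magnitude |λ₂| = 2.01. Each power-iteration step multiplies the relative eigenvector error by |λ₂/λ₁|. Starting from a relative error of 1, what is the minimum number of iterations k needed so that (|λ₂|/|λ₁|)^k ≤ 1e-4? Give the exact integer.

14

|λ₂/λ₁| = 2.01/3.97 = 0.50630
Need k ≥ ln(1e-4) / ln(0.50630) = -9.2103 / -0.6806 ≈ 13.532
Smallest integer k satisfying the bound: 14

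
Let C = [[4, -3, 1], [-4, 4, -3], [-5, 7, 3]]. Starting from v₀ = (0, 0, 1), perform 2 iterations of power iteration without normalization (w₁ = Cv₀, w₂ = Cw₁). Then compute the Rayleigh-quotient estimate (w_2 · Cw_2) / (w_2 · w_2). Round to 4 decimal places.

w1 = Cv₀ = (1, -3, 3)
w2 = Cw1 = (16, -25, -17)
Cw2 = (122, -113, -306)
w2·Cw2 = 16·122 + (-25)·(-113) + (-17)·(-306) = 9979; w2·w2 = 16·16 + (-25)·(-25) + (-17)·(-17) = 1170
λ ≈ 9979/1170 = 8.5291

λ ≈ 8.5291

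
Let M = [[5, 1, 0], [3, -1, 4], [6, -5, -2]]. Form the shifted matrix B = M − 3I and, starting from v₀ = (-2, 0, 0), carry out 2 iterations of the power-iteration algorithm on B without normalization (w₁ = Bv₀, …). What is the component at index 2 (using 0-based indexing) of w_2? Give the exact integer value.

B = M − 3I has rows (2, 1, 0); (3, -4, 4); (6, -5, -5)
w1 = Bv₀ = (2·(-2) + 1·0 + 0·0; 3·(-2) + (-4)·0 + 4·0; 6·(-2) + (-5)·0 + (-5)·0) = (-4, -6, -12)
w2 = Bw1 = (2·(-4) + 1·(-6) + 0·(-12); 3·(-4) + (-4)·(-6) + 4·(-12); 6·(-4) + (-5)·(-6) + (-5)·(-12)) = (-14, -36, 66)
Requested component of w2: 66

66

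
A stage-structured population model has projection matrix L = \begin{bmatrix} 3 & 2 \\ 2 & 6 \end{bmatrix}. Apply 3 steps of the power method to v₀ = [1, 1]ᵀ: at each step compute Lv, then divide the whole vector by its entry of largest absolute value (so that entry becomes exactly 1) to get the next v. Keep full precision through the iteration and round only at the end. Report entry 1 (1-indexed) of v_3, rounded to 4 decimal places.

Lv0 = (5.00000, 8.00000); divide by 8.00000 → v1 = (0.62500, 1.00000)
Lv1 = (3.87500, 7.25000); divide by 7.25000 → v2 = (0.53448, 1.00000)
Lv2 = (3.60345, 7.06897); divide by 7.06897 → v3 = (0.50976, 1.00000)
Requested entry of v3: 209/410 = 0.5098

0.5098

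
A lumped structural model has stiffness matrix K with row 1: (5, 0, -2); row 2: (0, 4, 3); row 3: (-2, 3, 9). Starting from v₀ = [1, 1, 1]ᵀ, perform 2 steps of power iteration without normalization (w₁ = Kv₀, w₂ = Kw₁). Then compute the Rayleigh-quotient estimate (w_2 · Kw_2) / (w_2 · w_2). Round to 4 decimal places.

10.5069

w1 = Kv₀ = (3, 7, 10)
w2 = Kw1 = (-5, 58, 105)
Kw2 = (-235, 547, 1129)
w2·Kw2 = (-5)·(-235) + 58·547 + 105·1129 = 151446; w2·w2 = (-5)·(-5) + 58·58 + 105·105 = 14414
λ ≈ 151446/14414 = 10.5069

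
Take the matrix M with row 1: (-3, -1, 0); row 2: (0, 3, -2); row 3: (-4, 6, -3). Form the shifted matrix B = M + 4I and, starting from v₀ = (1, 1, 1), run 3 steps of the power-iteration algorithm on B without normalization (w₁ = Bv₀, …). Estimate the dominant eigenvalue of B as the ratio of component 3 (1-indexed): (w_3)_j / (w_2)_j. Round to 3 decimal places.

B = M + 4I has rows (1, -1, 0); (0, 7, -2); (-4, 6, 1)
w1 = Bv₀ = (1·1 + (-1)·1 + 0·1; 0·1 + 7·1 + (-2)·1; (-4)·1 + 6·1 + 1·1) = (0, 5, 3)
w2 = Bw1 = (1·0 + (-1)·5 + 0·3; 0·0 + 7·5 + (-2)·3; (-4)·0 + 6·5 + 1·3) = (-5, 29, 33)
w3 = Bw2 = (-34, 137, 227)
Ratio: 227/33 = 6.879

6.879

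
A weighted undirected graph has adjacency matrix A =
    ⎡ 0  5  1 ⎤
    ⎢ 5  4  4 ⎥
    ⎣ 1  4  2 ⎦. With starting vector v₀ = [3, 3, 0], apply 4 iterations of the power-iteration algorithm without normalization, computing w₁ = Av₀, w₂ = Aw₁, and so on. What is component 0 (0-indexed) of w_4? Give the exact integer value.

w1 = Av₀ = (15, 27, 15)
w2 = Aw1 = (150, 243, 153)
w3 = Aw2 = (1368, 2334, 1428)
w4 = Aw3 = (13098, 21888, 13560)
The requested component of w4 is 13098.

13098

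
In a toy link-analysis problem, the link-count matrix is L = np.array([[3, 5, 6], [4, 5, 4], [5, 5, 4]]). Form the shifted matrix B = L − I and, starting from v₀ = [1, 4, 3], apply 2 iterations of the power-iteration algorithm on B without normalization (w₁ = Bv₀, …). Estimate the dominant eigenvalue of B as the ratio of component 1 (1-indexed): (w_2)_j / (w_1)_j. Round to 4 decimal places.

B = L − I has rows (2, 5, 6); (4, 4, 4); (5, 5, 3)
w1 = Bv₀ = (2·1 + 5·4 + 6·3; 4·1 + 4·4 + 4·3; 5·1 + 5·4 + 3·3) = (40, 32, 34)
w2 = Bw1 = (2·40 + 5·32 + 6·34; 4·40 + 4·32 + 4·34; 5·40 + 5·32 + 3·34) = (444, 424, 462)
Ratio: 444/40 = 11.1000

μ ≈ 11.1000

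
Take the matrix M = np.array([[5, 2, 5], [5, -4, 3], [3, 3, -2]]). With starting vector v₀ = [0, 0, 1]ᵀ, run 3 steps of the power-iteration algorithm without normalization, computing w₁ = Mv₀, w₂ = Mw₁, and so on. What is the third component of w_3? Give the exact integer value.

28

w1 = Mv₀ = (5·0 + 2·0 + 5·1; 5·0 + (-4)·0 + 3·1; 3·0 + 3·0 + (-2)·1) = (5, 3, -2)
w2 = Mw1 = (5·5 + 2·3 + 5·(-2); 5·5 + (-4)·3 + 3·(-2); 3·5 + 3·3 + (-2)·(-2)) = (21, 7, 28)
w3 = Mw2 = (259, 161, 28)
The requested component of w3 is 28.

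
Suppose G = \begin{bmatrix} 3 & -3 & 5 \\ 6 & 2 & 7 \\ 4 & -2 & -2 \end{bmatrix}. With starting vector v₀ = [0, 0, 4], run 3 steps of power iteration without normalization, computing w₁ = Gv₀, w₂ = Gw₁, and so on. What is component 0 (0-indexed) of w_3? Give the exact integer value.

-352

w1 = Gv₀ = (3·0 + (-3)·0 + 5·4; 6·0 + 2·0 + 7·4; 4·0 + (-2)·0 + (-2)·4) = (20, 28, -8)
w2 = Gw1 = (3·20 + (-3)·28 + 5·(-8); 6·20 + 2·28 + 7·(-8); 4·20 + (-2)·28 + (-2)·(-8)) = (-64, 120, 40)
w3 = Gw2 = (-352, 136, -576)
The requested component of w3 is -352.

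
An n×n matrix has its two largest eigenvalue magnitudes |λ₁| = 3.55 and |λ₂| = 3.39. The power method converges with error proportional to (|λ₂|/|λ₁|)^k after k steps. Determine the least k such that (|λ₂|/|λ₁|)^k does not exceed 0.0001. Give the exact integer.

200

|λ₂/λ₁| = 3.39/3.55 = 0.95493
Need k ≥ ln(0.0001) / ln(0.95493) = -9.2103 / -0.0461 ≈ 199.714
Smallest integer k satisfying the bound: 200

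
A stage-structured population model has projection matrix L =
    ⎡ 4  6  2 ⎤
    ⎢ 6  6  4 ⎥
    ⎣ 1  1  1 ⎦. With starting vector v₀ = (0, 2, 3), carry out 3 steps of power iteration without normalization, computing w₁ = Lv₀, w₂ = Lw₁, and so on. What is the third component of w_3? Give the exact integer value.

545

w1 = Lv₀ = (4·0 + 6·2 + 2·3; 6·0 + 6·2 + 4·3; 1·0 + 1·2 + 1·3) = (18, 24, 5)
w2 = Lw1 = (4·18 + 6·24 + 2·5; 6·18 + 6·24 + 4·5; 1·18 + 1·24 + 1·5) = (226, 272, 47)
w3 = Lw2 = (2630, 3176, 545)
The requested component of w3 is 545.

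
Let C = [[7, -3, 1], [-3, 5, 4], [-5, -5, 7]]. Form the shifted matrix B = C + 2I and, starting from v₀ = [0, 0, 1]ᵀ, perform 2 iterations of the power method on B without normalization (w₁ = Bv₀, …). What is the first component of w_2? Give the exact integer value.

6

B = C + 2I has rows (9, -3, 1); (-3, 7, 4); (-5, -5, 9)
w1 = Bv₀ = (9·0 + (-3)·0 + 1·1; (-3)·0 + 7·0 + 4·1; (-5)·0 + (-5)·0 + 9·1) = (1, 4, 9)
w2 = Bw1 = (9·1 + (-3)·4 + 1·9; (-3)·1 + 7·4 + 4·9; (-5)·1 + (-5)·4 + 9·9) = (6, 61, 56)
Requested component of w2: 6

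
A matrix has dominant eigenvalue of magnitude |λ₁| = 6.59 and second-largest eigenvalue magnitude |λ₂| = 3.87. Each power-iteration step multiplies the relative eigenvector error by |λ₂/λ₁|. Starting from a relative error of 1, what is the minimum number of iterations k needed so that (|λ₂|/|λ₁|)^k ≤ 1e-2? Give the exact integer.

|λ₂/λ₁| = 3.87/6.59 = 0.58725
Need k ≥ ln(1e-2) / ln(0.58725) = -4.6052 / -0.5323 ≈ 8.651
Smallest integer k satisfying the bound: 9

9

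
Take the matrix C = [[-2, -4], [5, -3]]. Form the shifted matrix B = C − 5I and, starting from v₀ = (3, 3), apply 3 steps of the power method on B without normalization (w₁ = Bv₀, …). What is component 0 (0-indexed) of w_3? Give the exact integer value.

B = C − 5I has rows (-7, -4); (5, -8)
w1 = Bv₀ = ((-7)·3 + (-4)·3; 5·3 + (-8)·3) = (-33, -9)
w2 = Bw1 = ((-7)·(-33) + (-4)·(-9); 5·(-33) + (-8)·(-9)) = (267, -93)
w3 = Bw2 = (-1497, 2079)
Requested component of w3: -1497

-1497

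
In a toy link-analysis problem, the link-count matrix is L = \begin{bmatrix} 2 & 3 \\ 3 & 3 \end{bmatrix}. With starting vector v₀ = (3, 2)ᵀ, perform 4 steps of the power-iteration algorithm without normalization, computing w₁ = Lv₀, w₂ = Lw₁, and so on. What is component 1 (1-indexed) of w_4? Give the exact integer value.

w1 = Lv₀ = (2·3 + 3·2; 3·3 + 3·2) = (12, 15)
w2 = Lw1 = (2·12 + 3·15; 3·12 + 3·15) = (69, 81)
w3 = Lw2 = (381, 450)
w4 = Lw3 = (2112, 2493)
The requested component of w4 is 2112.

2112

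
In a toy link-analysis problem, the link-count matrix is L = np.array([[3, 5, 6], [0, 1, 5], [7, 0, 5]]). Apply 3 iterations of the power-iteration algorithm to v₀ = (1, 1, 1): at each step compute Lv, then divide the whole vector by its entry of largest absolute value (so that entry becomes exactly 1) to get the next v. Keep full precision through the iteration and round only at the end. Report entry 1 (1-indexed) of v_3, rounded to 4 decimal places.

Lv0 = (14.00000, 6.00000, 12.00000); divide by 14.00000 → v1 = (1.00000, 0.42857, 0.85714)
Lv1 = (10.28571, 4.71429, 11.28571); divide by 11.28571 → v2 = (0.91139, 0.41772, 1.00000)
Lv2 = (10.82278, 5.41772, 11.37975); divide by 11.37975 → v3 = (0.95106, 0.47608, 1.00000)
Requested entry of v3: 1710/1798 = 0.9511

0.9511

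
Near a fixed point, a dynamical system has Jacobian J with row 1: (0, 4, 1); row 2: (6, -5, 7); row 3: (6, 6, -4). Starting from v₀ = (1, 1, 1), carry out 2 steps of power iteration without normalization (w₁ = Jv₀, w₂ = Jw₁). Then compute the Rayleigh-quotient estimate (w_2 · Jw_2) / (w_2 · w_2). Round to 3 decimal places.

w1 = Jv₀ = (0·1 + 4·1 + 1·1; 6·1 + (-5)·1 + 7·1; 6·1 + 6·1 + (-4)·1) = (5, 8, 8)
w2 = Jw1 = (0·5 + 4·8 + 1·8; 6·5 + (-5)·8 + 7·8; 6·5 + 6·8 + (-4)·8) = (40, 46, 46)
Jw2 = (230, 332, 332)
w2·Jw2 = 40·230 + 46·332 + 46·332 = 39744; w2·w2 = 40·40 + 46·46 + 46·46 = 5832
λ ≈ 39744/5832 = 6.815

6.815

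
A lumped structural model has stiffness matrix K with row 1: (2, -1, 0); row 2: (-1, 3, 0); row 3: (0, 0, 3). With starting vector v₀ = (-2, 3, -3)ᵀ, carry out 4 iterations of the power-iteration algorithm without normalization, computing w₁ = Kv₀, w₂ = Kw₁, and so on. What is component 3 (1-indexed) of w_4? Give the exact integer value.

w1 = Kv₀ = (-7, 11, -9)
w2 = Kw1 = (-25, 40, -27)
w3 = Kw2 = (-90, 145, -81)
w4 = Kw3 = (-325, 525, -243)
The requested component of w4 is -243.

-243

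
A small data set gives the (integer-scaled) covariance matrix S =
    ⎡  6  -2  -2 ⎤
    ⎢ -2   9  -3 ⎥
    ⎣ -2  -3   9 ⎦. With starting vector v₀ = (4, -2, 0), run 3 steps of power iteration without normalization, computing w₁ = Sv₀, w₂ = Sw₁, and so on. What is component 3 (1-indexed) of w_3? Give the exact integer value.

w1 = Sv₀ = (6·4 + (-2)·(-2) + (-2)·0; (-2)·4 + 9·(-2) + (-3)·0; (-2)·4 + (-3)·(-2) + 9·0) = (28, -26, -2)
w2 = Sw1 = (6·28 + (-2)·(-26) + (-2)·(-2); (-2)·28 + 9·(-26) + (-3)·(-2); (-2)·28 + (-3)·(-26) + 9·(-2)) = (224, -284, 4)
w3 = Sw2 = (1904, -3016, 440)
The requested component of w3 is 440.

440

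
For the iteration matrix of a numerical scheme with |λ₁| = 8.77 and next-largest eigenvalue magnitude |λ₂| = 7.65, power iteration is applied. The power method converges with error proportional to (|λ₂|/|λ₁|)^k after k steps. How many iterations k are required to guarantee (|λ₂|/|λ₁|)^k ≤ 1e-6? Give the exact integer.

|λ₂/λ₁| = 7.65/8.77 = 0.87229
Need k ≥ ln(1e-6) / ln(0.87229) = -13.8155 / -0.1366 ≈ 101.115
Smallest integer k satisfying the bound: 102

102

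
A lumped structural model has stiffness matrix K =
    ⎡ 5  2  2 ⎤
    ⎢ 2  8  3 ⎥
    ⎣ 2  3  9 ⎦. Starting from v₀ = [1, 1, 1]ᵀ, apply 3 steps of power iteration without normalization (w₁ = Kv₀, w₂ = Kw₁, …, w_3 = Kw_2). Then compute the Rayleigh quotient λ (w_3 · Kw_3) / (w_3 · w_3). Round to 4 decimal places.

w1 = Kv₀ = (5·1 + 2·1 + 2·1; 2·1 + 8·1 + 3·1; 2·1 + 3·1 + 9·1) = (9, 13, 14)
w2 = Kw1 = (5·9 + 2·13 + 2·14; 2·9 + 8·13 + 3·14; 2·9 + 3·13 + 9·14) = (99, 164, 183)
w3 = Kw2 = (1189, 2059, 2337)
Kw3 = (14737, 25861, 29588)
w3·Kw3 = 1189·14737 + 2059·25861 + 2337·29588 = 139917248; w3·w3 = 1189·1189 + 2059·2059 + 2337·2337 = 11114771
λ ≈ 139917248/11114771 = 12.5884

12.5884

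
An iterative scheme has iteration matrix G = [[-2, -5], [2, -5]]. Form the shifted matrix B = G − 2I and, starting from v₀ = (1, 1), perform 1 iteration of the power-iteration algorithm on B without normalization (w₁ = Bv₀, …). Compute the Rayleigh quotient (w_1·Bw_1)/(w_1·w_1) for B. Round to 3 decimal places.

-5.981

B = G − 2I has rows (-4, -5); (2, -7)
w1 = Bv₀ = (-9, -5)
Bw1 = (61, 17)
w1·Bw1 = -634; w1·w1 = 106; μ ≈ -634/106 = -5.981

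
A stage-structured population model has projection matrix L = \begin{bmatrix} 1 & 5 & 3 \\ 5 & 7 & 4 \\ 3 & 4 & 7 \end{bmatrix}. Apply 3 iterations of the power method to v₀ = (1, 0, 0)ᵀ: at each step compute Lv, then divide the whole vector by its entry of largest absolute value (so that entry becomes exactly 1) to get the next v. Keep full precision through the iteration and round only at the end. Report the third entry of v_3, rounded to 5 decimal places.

Lv0 = (1.000000, 5.000000, 3.000000); divide by 5.000000 → v1 = (0.200000, 1.000000, 0.600000)
Lv1 = (7.000000, 10.400000, 8.800000); divide by 10.400000 → v2 = (0.673077, 1.000000, 0.846154)
Lv2 = (8.211538, 13.750000, 11.942308); divide by 13.750000 → v3 = (0.597203, 1.000000, 0.868531)
Requested entry of v3: 621/715 = 0.86853

0.86853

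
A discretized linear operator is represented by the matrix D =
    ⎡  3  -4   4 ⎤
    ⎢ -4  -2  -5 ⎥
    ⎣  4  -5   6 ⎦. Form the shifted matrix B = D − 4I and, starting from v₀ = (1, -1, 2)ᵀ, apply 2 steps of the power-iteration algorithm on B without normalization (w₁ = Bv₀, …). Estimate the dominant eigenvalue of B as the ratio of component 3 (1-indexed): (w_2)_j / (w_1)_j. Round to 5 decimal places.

μ ≈ 8.46154

B = D − 4I has rows (-1, -4, 4); (-4, -6, -5); (4, -5, 2)
w1 = Bv₀ = ((-1)·1 + (-4)·(-1) + 4·2; (-4)·1 + (-6)·(-1) + (-5)·2; 4·1 + (-5)·(-1) + 2·2) = (11, -8, 13)
w2 = Bw1 = ((-1)·11 + (-4)·(-8) + 4·13; (-4)·11 + (-6)·(-8) + (-5)·13; 4·11 + (-5)·(-8) + 2·13) = (73, -61, 110)
Ratio: 110/13 = 8.46154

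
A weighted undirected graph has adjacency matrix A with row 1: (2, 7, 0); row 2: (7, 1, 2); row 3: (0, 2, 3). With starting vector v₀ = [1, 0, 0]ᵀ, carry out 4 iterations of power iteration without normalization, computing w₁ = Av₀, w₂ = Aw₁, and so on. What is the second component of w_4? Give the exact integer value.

w1 = Av₀ = (2·1 + 7·0 + 0·0; 7·1 + 1·0 + 2·0; 0·1 + 2·0 + 3·0) = (2, 7, 0)
w2 = Aw1 = (2·2 + 7·7 + 0·0; 7·2 + 1·7 + 2·0; 0·2 + 2·7 + 3·0) = (53, 21, 14)
w3 = Aw2 = (253, 420, 84)
w4 = Aw3 = (3446, 2359, 1092)
The requested component of w4 is 2359.

2359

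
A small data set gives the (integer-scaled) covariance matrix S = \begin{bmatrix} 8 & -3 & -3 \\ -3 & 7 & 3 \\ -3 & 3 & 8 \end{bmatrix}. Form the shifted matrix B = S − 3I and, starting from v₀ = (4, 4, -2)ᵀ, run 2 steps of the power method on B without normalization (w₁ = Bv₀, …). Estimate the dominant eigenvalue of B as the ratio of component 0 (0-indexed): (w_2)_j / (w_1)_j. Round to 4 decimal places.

B = S − 3I has rows (5, -3, -3); (-3, 4, 3); (-3, 3, 5)
w1 = Bv₀ = (14, -2, -10)
w2 = Bw1 = (106, -80, -98)
Ratio: 106/14 = 7.5714

7.5714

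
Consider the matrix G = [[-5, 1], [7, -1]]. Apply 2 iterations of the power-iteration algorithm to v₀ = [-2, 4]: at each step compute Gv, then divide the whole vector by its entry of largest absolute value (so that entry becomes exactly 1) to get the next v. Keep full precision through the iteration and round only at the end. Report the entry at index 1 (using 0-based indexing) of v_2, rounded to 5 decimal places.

1.00000

Gv0 = (14.000000, -18.000000); divide by -18.000000 → v1 = (-0.777778, 1.000000)
Gv1 = (4.888889, -6.444444); divide by -6.444444 → v2 = (-0.758621, 1.000000)
Requested entry of v2: 116/116 = 1.00000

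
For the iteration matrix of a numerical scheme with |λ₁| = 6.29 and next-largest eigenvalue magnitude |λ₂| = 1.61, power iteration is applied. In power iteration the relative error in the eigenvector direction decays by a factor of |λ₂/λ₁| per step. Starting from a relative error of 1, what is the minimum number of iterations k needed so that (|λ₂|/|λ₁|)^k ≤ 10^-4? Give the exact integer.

|λ₂/λ₁| = 1.61/6.29 = 0.25596
Need k ≥ ln(10^-4) / ln(0.25596) = -9.2103 / -1.3627 ≈ 6.759
Smallest integer k satisfying the bound: 7

7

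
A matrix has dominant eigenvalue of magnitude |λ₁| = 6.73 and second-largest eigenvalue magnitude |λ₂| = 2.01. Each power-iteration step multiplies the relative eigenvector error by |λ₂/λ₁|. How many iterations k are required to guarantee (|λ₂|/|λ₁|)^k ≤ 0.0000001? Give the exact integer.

|λ₂/λ₁| = 2.01/6.73 = 0.29866
Need k ≥ ln(0.0000001) / ln(0.29866) = -16.1181 / -1.2084 ≈ 13.338
Smallest integer k satisfying the bound: 14

14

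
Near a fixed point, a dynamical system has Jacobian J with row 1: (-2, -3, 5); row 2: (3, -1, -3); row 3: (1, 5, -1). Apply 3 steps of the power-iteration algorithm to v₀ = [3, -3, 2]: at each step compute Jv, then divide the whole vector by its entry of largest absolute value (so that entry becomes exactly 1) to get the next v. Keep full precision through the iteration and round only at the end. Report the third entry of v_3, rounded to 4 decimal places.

-0.3469

Jv0 = (13.00000, 6.00000, -14.00000); divide by -14.00000 → v1 = (-0.92857, -0.42857, 1.00000)
Jv1 = (8.14286, -5.35714, -4.07143); divide by 8.14286 → v2 = (1.00000, -0.65789, -0.50000)
Jv2 = (-2.52632, 5.15789, -1.78947); divide by 5.15789 → v3 = (-0.48980, 1.00000, -0.34694)
Requested entry of v3: 204/-588 = -0.3469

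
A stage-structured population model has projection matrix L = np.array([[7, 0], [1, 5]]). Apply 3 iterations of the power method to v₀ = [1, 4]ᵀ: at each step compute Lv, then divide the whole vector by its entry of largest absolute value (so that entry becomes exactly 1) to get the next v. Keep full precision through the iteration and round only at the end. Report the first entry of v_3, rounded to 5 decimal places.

0.56322

Lv0 = (7.000000, 21.000000); divide by 21.000000 → v1 = (0.333333, 1.000000)
Lv1 = (2.333333, 5.333333); divide by 5.333333 → v2 = (0.437500, 1.000000)
Lv2 = (3.062500, 5.437500); divide by 5.437500 → v3 = (0.563218, 1.000000)
Requested entry of v3: 343/609 = 0.56322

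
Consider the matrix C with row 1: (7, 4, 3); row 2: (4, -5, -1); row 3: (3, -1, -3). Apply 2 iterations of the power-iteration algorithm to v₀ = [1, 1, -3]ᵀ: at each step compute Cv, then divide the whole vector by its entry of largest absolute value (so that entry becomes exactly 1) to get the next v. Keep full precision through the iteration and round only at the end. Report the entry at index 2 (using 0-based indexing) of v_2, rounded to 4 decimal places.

-0.5273

Cv0 = (2.00000, 2.00000, 11.00000); divide by 11.00000 → v1 = (0.18182, 0.18182, 1.00000)
Cv1 = (5.00000, -1.18182, -2.63636); divide by 5.00000 → v2 = (1.00000, -0.23636, -0.52727)
Requested entry of v2: -29/55 = -0.5273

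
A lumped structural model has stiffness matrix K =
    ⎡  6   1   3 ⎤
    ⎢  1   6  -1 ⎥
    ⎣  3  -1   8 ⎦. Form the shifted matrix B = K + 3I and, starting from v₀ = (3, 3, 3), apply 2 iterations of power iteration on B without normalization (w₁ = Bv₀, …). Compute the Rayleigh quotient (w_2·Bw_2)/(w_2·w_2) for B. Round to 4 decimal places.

B = K + 3I has rows (9, 1, 3); (1, 9, -1); (3, -1, 11)
w1 = Bv₀ = (39, 27, 39)
w2 = Bw1 = (495, 243, 519)
Bw2 = (6255, 2163, 6951)
w2·Bw2 = 7229403; w2·w2 = 573435; μ ≈ 7229403/573435 = 12.6072

12.6072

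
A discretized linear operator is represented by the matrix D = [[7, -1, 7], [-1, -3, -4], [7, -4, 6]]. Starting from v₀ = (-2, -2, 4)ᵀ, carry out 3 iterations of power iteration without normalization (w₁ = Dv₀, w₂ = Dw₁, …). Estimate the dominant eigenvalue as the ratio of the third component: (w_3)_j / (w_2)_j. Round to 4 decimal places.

w1 = Dv₀ = (7·(-2) + (-1)·(-2) + 7·4; (-1)·(-2) + (-3)·(-2) + (-4)·4; 7·(-2) + (-4)·(-2) + 6·4) = (16, -8, 18)
w2 = Dw1 = (7·16 + (-1)·(-8) + 7·18; (-1)·16 + (-3)·(-8) + (-4)·18; 7·16 + (-4)·(-8) + 6·18) = (246, -64, 252)
w3 = Dw2 = (3550, -1062, 3490)
Ratio at component: 3490 / 252 = 13.8492

13.8492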